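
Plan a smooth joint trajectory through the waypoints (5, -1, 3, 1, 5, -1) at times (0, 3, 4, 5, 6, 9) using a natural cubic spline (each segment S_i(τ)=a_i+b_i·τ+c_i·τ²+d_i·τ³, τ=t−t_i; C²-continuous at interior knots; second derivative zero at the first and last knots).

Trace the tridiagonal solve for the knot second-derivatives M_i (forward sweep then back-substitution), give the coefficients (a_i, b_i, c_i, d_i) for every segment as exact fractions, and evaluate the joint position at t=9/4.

Δ: Δ0=-2, Δ1=4, Δ2=-2, Δ3=4, Δ4=-2
row 1: diag=8, rhs=36; c'=1/8, d'=9/2
row 2: denom=4−1·1/8=31/8; d'=(-36−1·9/2)/(31/8)=-324/31
row 3: denom=4−1·8/31=116/31; d'=(36−1·-324/31)/(116/31)=360/29
row 4: denom=8−1·31/116=897/116; d'=(-36−1·360/29)/(897/116)=-144/23
back: M4=-144/23
back: M3=360/29−31/116·-144/23=324/23
back: M2=-324/31−8/31·324/23=-324/23
back: M1=9/2−1/8·-324/23=144/23
M: M0=0, M1=144/23, M2=-324/23, M3=324/23, M4=-144/23, M5=0
seg 0: a=5, c=M0/2=0, d=(M1−M0)/(6·3)=8/23, b=Δ0−h0·(2M0+M1)/6=-118/23
seg 1: a=-1, c=M1/2=72/23, d=(M2−M1)/(6·1)=-78/23, b=Δ1−h1·(2M1+M2)/6=98/23
seg 2: a=3, c=M2/2=-162/23, d=(M3−M2)/(6·1)=108/23, b=Δ2−h2·(2M2+M3)/6=8/23
seg 3: a=1, c=M3/2=162/23, d=(M4−M3)/(6·1)=-78/23, b=Δ3−h3·(2M3+M4)/6=8/23
seg 4: a=5, c=M4/2=-72/23, d=(M5−M4)/(6·3)=8/23, b=Δ4−h4·(2M4+M5)/6=98/23
t_q=9/4 → seg 0, τ=9/4; S=5+-118/23·τ+0·τ²+8/23·τ³=-475/184

  seg 0: a=5 b=-118/23 c=0 d=8/23
  seg 1: a=-1 b=98/23 c=72/23 d=-78/23
  seg 2: a=3 b=8/23 c=-162/23 d=108/23
  seg 3: a=1 b=8/23 c=162/23 d=-78/23
  seg 4: a=5 b=98/23 c=-72/23 d=8/23
S(9/4) = -475/184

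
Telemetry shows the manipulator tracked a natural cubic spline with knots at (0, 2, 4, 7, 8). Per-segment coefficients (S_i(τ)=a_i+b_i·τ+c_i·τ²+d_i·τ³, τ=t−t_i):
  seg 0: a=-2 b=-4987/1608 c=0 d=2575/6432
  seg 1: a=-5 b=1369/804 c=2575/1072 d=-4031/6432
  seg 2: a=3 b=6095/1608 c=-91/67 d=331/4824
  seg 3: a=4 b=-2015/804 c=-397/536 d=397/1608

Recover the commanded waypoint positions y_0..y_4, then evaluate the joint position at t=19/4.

y_0=-2 y_1=-5 y_2=3 y_3=4 y_4=1
S(19/4) = 175217/34304

y_0 = S_0(0) = a_0 = -2
y_1 = S_1(0) = a_1 = -5
y_2 = S_2(0) = a_2 = 3
y_3 = S_3(0) = a_3 = 4
y_4 = S_3(1) = 1
t_q=19/4 is in segment 2 (τ=3/4); S_2(τ)=175217/34304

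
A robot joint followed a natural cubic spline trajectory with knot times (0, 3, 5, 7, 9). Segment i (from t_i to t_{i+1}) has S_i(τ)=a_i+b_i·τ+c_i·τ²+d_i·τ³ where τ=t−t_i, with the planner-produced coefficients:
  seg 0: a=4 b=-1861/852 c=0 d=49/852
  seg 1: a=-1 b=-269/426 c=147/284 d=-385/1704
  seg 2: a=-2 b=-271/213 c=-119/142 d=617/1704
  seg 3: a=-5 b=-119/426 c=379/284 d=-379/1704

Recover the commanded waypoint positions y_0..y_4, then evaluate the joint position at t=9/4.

y_0 = S_0(0) = a_0 = 4
y_1 = S_1(0) = a_1 = -1
y_2 = S_2(0) = a_2 = -2
y_3 = S_3(0) = a_3 = -5
y_4 = S_3(2) = -2
t_q=9/4 is in segment 0 (τ=9/4); S_0(τ)=-4717/18176

y_0=4 y_1=-1 y_2=-2 y_3=-5 y_4=-2
S(9/4) = -4717/18176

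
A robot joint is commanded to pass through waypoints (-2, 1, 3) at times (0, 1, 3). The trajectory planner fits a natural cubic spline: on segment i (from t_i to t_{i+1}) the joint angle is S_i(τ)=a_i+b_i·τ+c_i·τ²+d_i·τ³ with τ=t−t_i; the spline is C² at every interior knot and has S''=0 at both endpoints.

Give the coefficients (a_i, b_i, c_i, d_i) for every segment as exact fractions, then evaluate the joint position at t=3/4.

Δ: Δ0=3, Δ1=1
row 1: diag=6, rhs=-12; c'=1/3, d'=-2
back: M1=-2
M: M0=0, M1=-2, M2=0
seg 0: a=-2, c=M0/2=0, d=(M1−M0)/(6·1)=-1/3, b=Δ0−h0·(2M0+M1)/6=10/3
seg 1: a=1, c=M1/2=-1, d=(M2−M1)/(6·2)=1/6, b=Δ1−h1·(2M1+M2)/6=7/3
t_q=3/4 → seg 0, τ=3/4; S=-2+10/3·τ+0·τ²+-1/3·τ³=23/64

  seg 0: a=-2 b=10/3 c=0 d=-1/3
  seg 1: a=1 b=7/3 c=-1 d=1/6
S(3/4) = 23/64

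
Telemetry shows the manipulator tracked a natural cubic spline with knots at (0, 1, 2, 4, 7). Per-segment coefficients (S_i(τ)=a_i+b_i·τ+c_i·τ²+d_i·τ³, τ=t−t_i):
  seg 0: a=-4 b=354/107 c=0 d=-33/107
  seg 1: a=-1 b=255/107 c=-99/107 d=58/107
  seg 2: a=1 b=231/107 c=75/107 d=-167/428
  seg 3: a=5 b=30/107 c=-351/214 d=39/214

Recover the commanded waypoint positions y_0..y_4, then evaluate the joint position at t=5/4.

y_0 = S_0(0) = a_0 = -4
y_1 = S_1(0) = a_1 = -1
y_2 = S_2(0) = a_2 = 1
y_3 = S_3(0) = a_3 = 5
y_4 = S_3(3) = -4
t_q=5/4 is in segment 1 (τ=1/4); S_1(τ)=-1553/3424

y_0=-4 y_1=-1 y_2=1 y_3=5 y_4=-4
S(5/4) = -1553/3424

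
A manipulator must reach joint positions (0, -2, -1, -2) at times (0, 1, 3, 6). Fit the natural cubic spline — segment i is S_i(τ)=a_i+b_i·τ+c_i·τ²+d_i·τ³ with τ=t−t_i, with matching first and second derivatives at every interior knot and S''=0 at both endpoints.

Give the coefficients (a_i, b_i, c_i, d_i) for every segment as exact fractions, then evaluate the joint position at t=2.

Δ: Δ0=-2, Δ1=1/2, Δ2=-1/3
row 1: diag=6, rhs=15; c'=1/3, d'=5/2
row 2: denom=10−2·1/3=28/3; d'=(-5−2·5/2)/(28/3)=-15/14
back: M2=-15/14
back: M1=5/2−1/3·-15/14=20/7
M: M0=0, M1=20/7, M2=-15/14, M3=0
seg 0: a=0, c=M0/2=0, d=(M1−M0)/(6·1)=10/21, b=Δ0−h0·(2M0+M1)/6=-52/21
seg 1: a=-2, c=M1/2=10/7, d=(M2−M1)/(6·2)=-55/168, b=Δ1−h1·(2M1+M2)/6=-22/21
seg 2: a=-1, c=M2/2=-15/28, d=(M3−M2)/(6·3)=5/84, b=Δ2−h2·(2M2+M3)/6=31/42
t_q=2 → seg 1, τ=1; S=-2+-22/21·τ+10/7·τ²+-55/168·τ³=-109/56

  seg 0: a=0 b=-52/21 c=0 d=10/21
  seg 1: a=-2 b=-22/21 c=10/7 d=-55/168
  seg 2: a=-1 b=31/42 c=-15/28 d=5/84
S(2) = -109/56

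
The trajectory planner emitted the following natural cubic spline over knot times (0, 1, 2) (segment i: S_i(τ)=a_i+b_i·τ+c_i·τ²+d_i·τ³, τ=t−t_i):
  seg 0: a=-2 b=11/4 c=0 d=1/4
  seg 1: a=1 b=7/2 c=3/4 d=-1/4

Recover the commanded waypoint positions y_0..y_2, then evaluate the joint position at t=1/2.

y_0 = S_0(0) = a_0 = -2
y_1 = S_1(0) = a_1 = 1
y_2 = S_1(1) = 5
t_q=1/2 is in segment 0 (τ=1/2); S_0(τ)=-19/32

y_0=-2 y_1=1 y_2=5
S(1/2) = -19/32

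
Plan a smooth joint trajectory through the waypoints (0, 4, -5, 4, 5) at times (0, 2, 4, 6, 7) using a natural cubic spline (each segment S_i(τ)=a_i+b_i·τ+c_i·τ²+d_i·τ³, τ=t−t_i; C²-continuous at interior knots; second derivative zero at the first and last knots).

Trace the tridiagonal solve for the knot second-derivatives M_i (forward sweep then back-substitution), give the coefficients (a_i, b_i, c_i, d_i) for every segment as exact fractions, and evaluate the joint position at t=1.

Δ: Δ0=2, Δ1=-9/2, Δ2=9/2, Δ3=1
row 1: diag=8, rhs=-39; c'=1/4, d'=-39/8
row 2: denom=8−2·1/4=15/2; d'=(54−2·-39/8)/(15/2)=17/2
row 3: denom=6−2·4/15=82/15; d'=(-21−2·17/2)/(82/15)=-285/41
back: M3=-285/41
back: M2=17/2−4/15·-285/41=849/82
back: M1=-39/8−1/4·849/82=-306/41
M: M0=0, M1=-306/41, M2=849/82, M3=-285/41, M4=0
seg 0: a=0, c=M0/2=0, d=(M1−M0)/(6·2)=-51/82, b=Δ0−h0·(2M0+M1)/6=184/41
seg 1: a=4, c=M1/2=-153/41, d=(M2−M1)/(6·2)=487/328, b=Δ1−h1·(2M1+M2)/6=-122/41
seg 2: a=-5, c=M2/2=849/164, d=(M3−M2)/(6·2)=-473/328, b=Δ2−h2·(2M2+M3)/6=-7/82
seg 3: a=4, c=M3/2=-285/82, d=(M4−M3)/(6·1)=95/82, b=Δ3−h3·(2M3+M4)/6=136/41
t_q=1 → seg 0, τ=1; S=0+184/41·τ+0·τ²+-51/82·τ³=317/82

  seg 0: a=0 b=184/41 c=0 d=-51/82
  seg 1: a=4 b=-122/41 c=-153/41 d=487/328
  seg 2: a=-5 b=-7/82 c=849/164 d=-473/328
  seg 3: a=4 b=136/41 c=-285/82 d=95/82
S(1) = 317/82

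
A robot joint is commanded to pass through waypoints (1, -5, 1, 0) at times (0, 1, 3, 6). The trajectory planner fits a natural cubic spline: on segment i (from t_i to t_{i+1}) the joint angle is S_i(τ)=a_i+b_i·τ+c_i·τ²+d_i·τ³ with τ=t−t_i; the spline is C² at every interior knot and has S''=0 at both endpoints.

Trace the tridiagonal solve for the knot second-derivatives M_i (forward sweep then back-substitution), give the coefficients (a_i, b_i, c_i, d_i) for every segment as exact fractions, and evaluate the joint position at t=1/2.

Δ: Δ0=-6, Δ1=3, Δ2=-1/3
row 1: diag=6, rhs=54; c'=1/3, d'=9
row 2: denom=10−2·1/3=28/3; d'=(-20−2·9)/(28/3)=-57/14
back: M2=-57/14
back: M1=9−1/3·-57/14=145/14
M: M0=0, M1=145/14, M2=-57/14, M3=0
seg 0: a=1, c=M0/2=0, d=(M1−M0)/(6·1)=145/84, b=Δ0−h0·(2M0+M1)/6=-649/84
seg 1: a=-5, c=M1/2=145/28, d=(M2−M1)/(6·2)=-101/84, b=Δ1−h1·(2M1+M2)/6=-107/42
seg 2: a=1, c=M2/2=-57/28, d=(M3−M2)/(6·3)=19/84, b=Δ2−h2·(2M2+M3)/6=157/42
t_q=1/2 → seg 0, τ=1/2; S=1+-649/84·τ+0·τ²+145/84·τ³=-593/224

  seg 0: a=1 b=-649/84 c=0 d=145/84
  seg 1: a=-5 b=-107/42 c=145/28 d=-101/84
  seg 2: a=1 b=157/42 c=-57/28 d=19/84
S(1/2) = -593/224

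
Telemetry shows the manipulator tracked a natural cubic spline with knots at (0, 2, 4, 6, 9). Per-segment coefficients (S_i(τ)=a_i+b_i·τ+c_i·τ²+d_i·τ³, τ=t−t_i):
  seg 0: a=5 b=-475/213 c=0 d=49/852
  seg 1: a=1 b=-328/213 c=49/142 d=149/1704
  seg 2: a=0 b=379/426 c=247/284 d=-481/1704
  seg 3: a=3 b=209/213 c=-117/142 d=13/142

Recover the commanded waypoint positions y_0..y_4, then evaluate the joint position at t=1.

y_0=5 y_1=1 y_2=0 y_3=3 y_4=1
S(1) = 803/284

y_0 = S_0(0) = a_0 = 5
y_1 = S_1(0) = a_1 = 1
y_2 = S_2(0) = a_2 = 0
y_3 = S_3(0) = a_3 = 3
y_4 = S_3(3) = 1
t_q=1 is in segment 0 (τ=1); S_0(τ)=803/284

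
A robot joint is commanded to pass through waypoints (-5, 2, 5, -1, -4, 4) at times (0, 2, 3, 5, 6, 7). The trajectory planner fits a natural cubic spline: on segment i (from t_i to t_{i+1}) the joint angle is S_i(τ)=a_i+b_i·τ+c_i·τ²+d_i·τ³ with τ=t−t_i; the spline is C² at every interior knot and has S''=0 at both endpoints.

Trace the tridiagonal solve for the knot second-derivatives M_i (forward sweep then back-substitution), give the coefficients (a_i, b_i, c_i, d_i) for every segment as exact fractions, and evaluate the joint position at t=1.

Δ: Δ0=7/2, Δ1=3, Δ2=-3, Δ3=-3, Δ4=8
row 1: diag=6, rhs=-3; c'=1/6, d'=-1/2
row 2: denom=6−1·1/6=35/6; d'=(-36−1·-1/2)/(35/6)=-213/35
row 3: denom=6−2·12/35=186/35; d'=(0−2·-213/35)/(186/35)=71/31
row 4: denom=4−1·35/186=709/186; d'=(66−1·71/31)/(709/186)=11850/709
back: M4=11850/709
back: M3=71/31−35/186·11850/709=-606/709
back: M2=-213/35−12/35·-606/709=-4107/709
back: M1=-1/2−1/6·-4107/709=330/709
M: M0=0, M1=330/709, M2=-4107/709, M3=-606/709, M4=11850/709, M5=0
seg 0: a=-5, c=M0/2=0, d=(M1−M0)/(6·2)=55/1418, b=Δ0−h0·(2M0+M1)/6=4743/1418
seg 1: a=2, c=M1/2=165/709, d=(M2−M1)/(6·1)=-1479/1418, b=Δ1−h1·(2M1+M2)/6=5403/1418
seg 2: a=5, c=M2/2=-4107/1418, d=(M3−M2)/(6·2)=1167/2836, b=Δ2−h2·(2M2+M3)/6=813/709
seg 3: a=-1, c=M3/2=-303/709, d=(M4−M3)/(6·1)=2076/709, b=Δ3−h3·(2M3+M4)/6=-3900/709
seg 4: a=-4, c=M4/2=5925/709, d=(M5−M4)/(6·1)=-1975/709, b=Δ4−h4·(2M4+M5)/6=1722/709
t_q=1 → seg 0, τ=1; S=-5+4743/1418·τ+0·τ²+55/1418·τ³=-1146/709

  seg 0: a=-5 b=4743/1418 c=0 d=55/1418
  seg 1: a=2 b=5403/1418 c=165/709 d=-1479/1418
  seg 2: a=5 b=813/709 c=-4107/1418 d=1167/2836
  seg 3: a=-1 b=-3900/709 c=-303/709 d=2076/709
  seg 4: a=-4 b=1722/709 c=5925/709 d=-1975/709
S(1) = -1146/709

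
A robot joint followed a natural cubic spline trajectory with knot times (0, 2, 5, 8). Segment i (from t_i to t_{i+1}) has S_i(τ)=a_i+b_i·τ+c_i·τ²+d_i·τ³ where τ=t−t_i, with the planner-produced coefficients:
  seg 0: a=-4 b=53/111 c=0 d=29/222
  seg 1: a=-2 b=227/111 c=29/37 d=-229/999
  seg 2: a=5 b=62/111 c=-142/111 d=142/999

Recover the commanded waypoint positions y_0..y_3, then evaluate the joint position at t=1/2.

y_0=-4 y_1=-2 y_2=5 y_3=-1
S(1/2) = -2217/592

y_0 = S_0(0) = a_0 = -4
y_1 = S_1(0) = a_1 = -2
y_2 = S_2(0) = a_2 = 5
y_3 = S_2(3) = -1
t_q=1/2 is in segment 0 (τ=1/2); S_0(τ)=-2217/592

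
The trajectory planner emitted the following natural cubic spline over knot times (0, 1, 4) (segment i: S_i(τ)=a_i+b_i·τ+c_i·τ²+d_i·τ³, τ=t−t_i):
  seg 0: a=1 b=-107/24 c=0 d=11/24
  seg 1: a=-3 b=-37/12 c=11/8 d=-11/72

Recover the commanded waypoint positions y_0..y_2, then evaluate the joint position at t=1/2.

y_0 = S_0(0) = a_0 = 1
y_1 = S_1(0) = a_1 = -3
y_2 = S_1(3) = -4
t_q=1/2 is in segment 0 (τ=1/2); S_0(τ)=-75/64

y_0=1 y_1=-3 y_2=-4
S(1/2) = -75/64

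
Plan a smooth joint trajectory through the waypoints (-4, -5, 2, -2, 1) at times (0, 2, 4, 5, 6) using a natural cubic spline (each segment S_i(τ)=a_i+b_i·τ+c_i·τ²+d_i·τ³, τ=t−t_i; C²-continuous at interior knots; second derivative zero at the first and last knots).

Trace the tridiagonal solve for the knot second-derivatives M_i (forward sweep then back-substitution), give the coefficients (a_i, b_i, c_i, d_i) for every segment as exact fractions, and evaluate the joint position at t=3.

Δ: Δ0=-1/2, Δ1=7/2, Δ2=-4, Δ3=3
row 1: diag=8, rhs=24; c'=1/4, d'=3
row 2: denom=6−2·1/4=11/2; d'=(-45−2·3)/(11/2)=-102/11
row 3: denom=4−1·2/11=42/11; d'=(42−1·-102/11)/(42/11)=94/7
back: M3=94/7
back: M2=-102/11−2/11·94/7=-82/7
back: M1=3−1/4·-82/7=83/14
M: M0=0, M1=83/14, M2=-82/7, M3=94/7, M4=0
seg 0: a=-4, c=M0/2=0, d=(M1−M0)/(6·2)=83/168, b=Δ0−h0·(2M0+M1)/6=-52/21
seg 1: a=-5, c=M1/2=83/28, d=(M2−M1)/(6·2)=-247/168, b=Δ1−h1·(2M1+M2)/6=145/42
seg 2: a=2, c=M2/2=-41/7, d=(M3−M2)/(6·1)=88/21, b=Δ2−h2·(2M2+M3)/6=-7/3
seg 3: a=-2, c=M3/2=47/7, d=(M4−M3)/(6·1)=-47/21, b=Δ3−h3·(2M3+M4)/6=-31/21
t_q=3 → seg 1, τ=1; S=-5+145/42·τ+83/28·τ²+-247/168·τ³=-3/56

  seg 0: a=-4 b=-52/21 c=0 d=83/168
  seg 1: a=-5 b=145/42 c=83/28 d=-247/168
  seg 2: a=2 b=-7/3 c=-41/7 d=88/21
  seg 3: a=-2 b=-31/21 c=47/7 d=-47/21
S(3) = -3/56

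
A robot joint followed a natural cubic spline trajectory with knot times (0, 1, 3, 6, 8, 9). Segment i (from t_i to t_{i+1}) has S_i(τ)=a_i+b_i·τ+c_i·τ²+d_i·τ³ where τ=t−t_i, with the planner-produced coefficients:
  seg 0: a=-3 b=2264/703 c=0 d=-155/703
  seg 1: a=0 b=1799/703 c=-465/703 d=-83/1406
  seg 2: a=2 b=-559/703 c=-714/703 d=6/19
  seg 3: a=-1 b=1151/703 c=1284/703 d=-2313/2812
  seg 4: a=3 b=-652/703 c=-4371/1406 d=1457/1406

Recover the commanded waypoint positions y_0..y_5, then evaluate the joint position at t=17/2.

y_0 = S_0(0) = a_0 = -3
y_1 = S_1(0) = a_1 = 0
y_2 = S_2(0) = a_2 = 2
y_3 = S_3(0) = a_3 = -1
y_4 = S_4(0) = a_4 = 3
y_5 = S_4(1) = 0
t_q=17/2 is in segment 4 (τ=1/2); S_4(τ)=21243/11248

y_0=-3 y_1=0 y_2=2 y_3=-1 y_4=3 y_5=0
S(17/2) = 21243/11248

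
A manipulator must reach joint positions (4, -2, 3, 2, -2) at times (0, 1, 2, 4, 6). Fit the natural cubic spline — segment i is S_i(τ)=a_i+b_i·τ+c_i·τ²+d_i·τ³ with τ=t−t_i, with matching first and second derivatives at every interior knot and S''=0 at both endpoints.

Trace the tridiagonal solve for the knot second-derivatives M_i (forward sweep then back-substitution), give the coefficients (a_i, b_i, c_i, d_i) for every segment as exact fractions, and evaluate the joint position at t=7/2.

  seg 0: a=4 b=-73/8 c=0 d=25/8
  seg 1: a=-2 b=1/4 c=75/8 d=-37/8
  seg 2: a=3 b=41/8 c=-9/2 d=27/32
  seg 3: a=2 b=-11/4 c=9/16 d=-3/32
S(7/2) = 873/256

Δ: Δ0=-6, Δ1=5, Δ2=-1/2, Δ3=-2
row 1: diag=4, rhs=66; c'=1/4, d'=33/2
row 2: denom=6−1·1/4=23/4; d'=(-33−1·33/2)/(23/4)=-198/23
row 3: denom=8−2·8/23=168/23; d'=(-9−2·-198/23)/(168/23)=9/8
back: M3=9/8
back: M2=-198/23−8/23·9/8=-9
back: M1=33/2−1/4·-9=75/4
M: M0=0, M1=75/4, M2=-9, M3=9/8, M4=0
seg 0: a=4, c=M0/2=0, d=(M1−M0)/(6·1)=25/8, b=Δ0−h0·(2M0+M1)/6=-73/8
seg 1: a=-2, c=M1/2=75/8, d=(M2−M1)/(6·1)=-37/8, b=Δ1−h1·(2M1+M2)/6=1/4
seg 2: a=3, c=M2/2=-9/2, d=(M3−M2)/(6·2)=27/32, b=Δ2−h2·(2M2+M3)/6=41/8
seg 3: a=2, c=M3/2=9/16, d=(M4−M3)/(6·2)=-3/32, b=Δ3−h3·(2M3+M4)/6=-11/4
t_q=7/2 → seg 2, τ=3/2; S=3+41/8·τ+-9/2·τ²+27/32·τ³=873/256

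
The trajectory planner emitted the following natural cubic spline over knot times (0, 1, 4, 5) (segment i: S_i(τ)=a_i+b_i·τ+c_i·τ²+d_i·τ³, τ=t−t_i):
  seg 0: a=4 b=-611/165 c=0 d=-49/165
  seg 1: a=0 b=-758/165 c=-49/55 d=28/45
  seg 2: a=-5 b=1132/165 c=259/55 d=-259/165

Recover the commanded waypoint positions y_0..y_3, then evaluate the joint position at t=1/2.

y_0 = S_0(0) = a_0 = 4
y_1 = S_1(0) = a_1 = 0
y_2 = S_2(0) = a_2 = -5
y_3 = S_2(1) = 5
t_q=1/2 is in segment 0 (τ=1/2); S_0(τ)=929/440

y_0=4 y_1=0 y_2=-5 y_3=5
S(1/2) = 929/440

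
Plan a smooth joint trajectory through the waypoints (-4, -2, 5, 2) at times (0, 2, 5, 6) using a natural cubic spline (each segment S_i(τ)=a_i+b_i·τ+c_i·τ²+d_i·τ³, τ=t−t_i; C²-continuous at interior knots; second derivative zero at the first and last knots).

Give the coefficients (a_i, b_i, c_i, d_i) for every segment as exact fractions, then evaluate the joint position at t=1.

  seg 0: a=-4 b=53/213 c=0 d=40/213
  seg 1: a=-2 b=533/213 c=80/71 d=-28/71
  seg 2: a=5 b=-295/213 c=-172/71 d=172/213
S(1) = -253/71

Δ: Δ0=1, Δ1=7/3, Δ2=-3
row 1: diag=10, rhs=8; c'=3/10, d'=4/5
row 2: denom=8−3·3/10=71/10; d'=(-32−3·4/5)/(71/10)=-344/71
back: M2=-344/71
back: M1=4/5−3/10·-344/71=160/71
M: M0=0, M1=160/71, M2=-344/71, M3=0
seg 0: a=-4, c=M0/2=0, d=(M1−M0)/(6·2)=40/213, b=Δ0−h0·(2M0+M1)/6=53/213
seg 1: a=-2, c=M1/2=80/71, d=(M2−M1)/(6·3)=-28/71, b=Δ1−h1·(2M1+M2)/6=533/213
seg 2: a=5, c=M2/2=-172/71, d=(M3−M2)/(6·1)=172/213, b=Δ2−h2·(2M2+M3)/6=-295/213
t_q=1 → seg 0, τ=1; S=-4+53/213·τ+0·τ²+40/213·τ³=-253/71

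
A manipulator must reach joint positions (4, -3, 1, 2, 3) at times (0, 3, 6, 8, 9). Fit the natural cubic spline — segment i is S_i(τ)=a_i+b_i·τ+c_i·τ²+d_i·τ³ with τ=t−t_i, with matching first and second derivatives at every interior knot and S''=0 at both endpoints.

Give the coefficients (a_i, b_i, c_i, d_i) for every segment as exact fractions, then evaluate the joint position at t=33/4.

Δ: Δ0=-7/3, Δ1=4/3, Δ2=1/2, Δ3=1
row 1: diag=12, rhs=22; c'=1/4, d'=11/6
row 2: denom=10−3·1/4=37/4; d'=(-5−3·11/6)/(37/4)=-42/37
row 3: denom=6−2·8/37=206/37; d'=(3−2·-42/37)/(206/37)=195/206
back: M3=195/206
back: M2=-42/37−8/37·195/206=-138/103
back: M1=11/6−1/4·-138/103=670/309
M: M0=0, M1=670/309, M2=-138/103, M3=195/206, M4=0
seg 0: a=4, c=M0/2=0, d=(M1−M0)/(6·3)=335/2781, b=Δ0−h0·(2M0+M1)/6=-352/103
seg 1: a=-3, c=M1/2=335/309, d=(M2−M1)/(6·3)=-542/2781, b=Δ1−h1·(2M1+M2)/6=-17/103
seg 2: a=1, c=M2/2=-69/103, d=(M3−M2)/(6·2)=157/824, b=Δ2−h2·(2M2+M3)/6=111/103
seg 3: a=2, c=M3/2=195/412, d=(M4−M3)/(6·1)=-65/412, b=Δ3−h3·(2M3+M4)/6=141/206
t_q=33/4 → seg 3, τ=1/4; S=2+141/206·τ+195/412·τ²+-65/412·τ³=57963/26368

  seg 0: a=4 b=-352/103 c=0 d=335/2781
  seg 1: a=-3 b=-17/103 c=335/309 d=-542/2781
  seg 2: a=1 b=111/103 c=-69/103 d=157/824
  seg 3: a=2 b=141/206 c=195/412 d=-65/412
S(33/4) = 57963/26368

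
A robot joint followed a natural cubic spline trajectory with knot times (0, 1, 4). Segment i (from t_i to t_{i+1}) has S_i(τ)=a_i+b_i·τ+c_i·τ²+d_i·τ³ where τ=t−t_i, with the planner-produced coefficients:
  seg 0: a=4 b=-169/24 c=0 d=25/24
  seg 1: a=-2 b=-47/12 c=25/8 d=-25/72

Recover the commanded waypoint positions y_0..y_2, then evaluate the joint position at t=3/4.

y_0=4 y_1=-2 y_2=5
S(3/4) = -431/512

y_0 = S_0(0) = a_0 = 4
y_1 = S_1(0) = a_1 = -2
y_2 = S_1(3) = 5
t_q=3/4 is in segment 0 (τ=3/4); S_0(τ)=-431/512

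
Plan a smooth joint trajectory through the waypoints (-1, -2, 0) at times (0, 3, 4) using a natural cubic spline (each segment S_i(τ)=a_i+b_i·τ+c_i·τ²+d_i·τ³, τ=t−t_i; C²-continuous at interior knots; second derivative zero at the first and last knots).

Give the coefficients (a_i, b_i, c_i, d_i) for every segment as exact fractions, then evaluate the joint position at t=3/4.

Δ: Δ0=-1/3, Δ1=2
row 1: diag=8, rhs=14; c'=1/8, d'=7/4
back: M1=7/4
M: M0=0, M1=7/4, M2=0
seg 0: a=-1, c=M0/2=0, d=(M1−M0)/(6·3)=7/72, b=Δ0−h0·(2M0+M1)/6=-29/24
seg 1: a=-2, c=M1/2=7/8, d=(M2−M1)/(6·1)=-7/24, b=Δ1−h1·(2M1+M2)/6=17/12
t_q=3/4 → seg 0, τ=3/4; S=-1+-29/24·τ+0·τ²+7/72·τ³=-955/512

  seg 0: a=-1 b=-29/24 c=0 d=7/72
  seg 1: a=-2 b=17/12 c=7/8 d=-7/24
S(3/4) = -955/512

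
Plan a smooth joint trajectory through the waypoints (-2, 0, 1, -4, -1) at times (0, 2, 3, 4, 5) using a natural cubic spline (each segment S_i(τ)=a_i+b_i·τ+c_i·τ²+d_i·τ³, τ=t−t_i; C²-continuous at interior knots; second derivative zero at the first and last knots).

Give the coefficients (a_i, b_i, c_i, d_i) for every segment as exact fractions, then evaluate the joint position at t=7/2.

  seg 0: a=-2 b=11/43 c=0 d=8/43
  seg 1: a=0 b=107/43 c=48/43 d=-112/43
  seg 2: a=1 b=-133/43 c=-288/43 d=206/43
  seg 3: a=-4 b=-91/43 c=330/43 d=-110/43
S(7/2) = -279/172

Δ: Δ0=1, Δ1=1, Δ2=-5, Δ3=3
row 1: diag=6, rhs=0; c'=1/6, d'=0
row 2: denom=4−1·1/6=23/6; d'=(-36−1·0)/(23/6)=-216/23
row 3: denom=4−1·6/23=86/23; d'=(48−1·-216/23)/(86/23)=660/43
back: M3=660/43
back: M2=-216/23−6/23·660/43=-576/43
back: M1=0−1/6·-576/43=96/43
M: M0=0, M1=96/43, M2=-576/43, M3=660/43, M4=0
seg 0: a=-2, c=M0/2=0, d=(M1−M0)/(6·2)=8/43, b=Δ0−h0·(2M0+M1)/6=11/43
seg 1: a=0, c=M1/2=48/43, d=(M2−M1)/(6·1)=-112/43, b=Δ1−h1·(2M1+M2)/6=107/43
seg 2: a=1, c=M2/2=-288/43, d=(M3−M2)/(6·1)=206/43, b=Δ2−h2·(2M2+M3)/6=-133/43
seg 3: a=-4, c=M3/2=330/43, d=(M4−M3)/(6·1)=-110/43, b=Δ3−h3·(2M3+M4)/6=-91/43
t_q=7/2 → seg 2, τ=1/2; S=1+-133/43·τ+-288/43·τ²+206/43·τ³=-279/172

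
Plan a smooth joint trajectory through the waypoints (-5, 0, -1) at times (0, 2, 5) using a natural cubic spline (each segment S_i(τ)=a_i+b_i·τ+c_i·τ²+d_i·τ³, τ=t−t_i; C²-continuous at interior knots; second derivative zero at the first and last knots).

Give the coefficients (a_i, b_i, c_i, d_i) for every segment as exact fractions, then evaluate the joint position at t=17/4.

Δ: Δ0=5/2, Δ1=-1/3
row 1: diag=10, rhs=-17; c'=3/10, d'=-17/10
back: M1=-17/10
M: M0=0, M1=-17/10, M2=0
seg 0: a=-5, c=M0/2=0, d=(M1−M0)/(6·2)=-17/120, b=Δ0−h0·(2M0+M1)/6=46/15
seg 1: a=0, c=M1/2=-17/20, d=(M2−M1)/(6·3)=17/180, b=Δ1−h1·(2M1+M2)/6=41/30
t_q=17/4 → seg 1, τ=9/4; S=0+41/30·τ+-17/20·τ²+17/180·τ³=-39/256

  seg 0: a=-5 b=46/15 c=0 d=-17/120
  seg 1: a=0 b=41/30 c=-17/20 d=17/180
S(17/4) = -39/256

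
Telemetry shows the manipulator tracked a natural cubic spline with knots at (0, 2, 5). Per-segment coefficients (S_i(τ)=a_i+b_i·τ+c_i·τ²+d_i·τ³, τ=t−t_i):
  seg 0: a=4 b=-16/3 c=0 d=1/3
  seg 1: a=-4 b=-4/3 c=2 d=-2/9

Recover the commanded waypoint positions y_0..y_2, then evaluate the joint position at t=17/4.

y_0=4 y_1=-4 y_2=4
S(17/4) = 19/32

y_0 = S_0(0) = a_0 = 4
y_1 = S_1(0) = a_1 = -4
y_2 = S_1(3) = 4
t_q=17/4 is in segment 1 (τ=9/4); S_1(τ)=19/32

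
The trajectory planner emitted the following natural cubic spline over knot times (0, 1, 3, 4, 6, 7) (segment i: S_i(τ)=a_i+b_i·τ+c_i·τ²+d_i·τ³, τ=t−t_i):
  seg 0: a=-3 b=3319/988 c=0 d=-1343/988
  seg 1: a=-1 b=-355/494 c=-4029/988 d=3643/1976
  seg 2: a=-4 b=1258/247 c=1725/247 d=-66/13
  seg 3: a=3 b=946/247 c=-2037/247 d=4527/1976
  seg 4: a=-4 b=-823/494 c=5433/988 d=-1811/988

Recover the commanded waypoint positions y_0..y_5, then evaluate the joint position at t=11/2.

y_0=-3 y_1=-1 y_2=-4 y_3=3 y_4=-4 y_5=-2
S(11/2) = -32859/15808

y_0 = S_0(0) = a_0 = -3
y_1 = S_1(0) = a_1 = -1
y_2 = S_2(0) = a_2 = -4
y_3 = S_3(0) = a_3 = 3
y_4 = S_4(0) = a_4 = -4
y_5 = S_4(1) = -2
t_q=11/2 is in segment 3 (τ=3/2); S_3(τ)=-32859/15808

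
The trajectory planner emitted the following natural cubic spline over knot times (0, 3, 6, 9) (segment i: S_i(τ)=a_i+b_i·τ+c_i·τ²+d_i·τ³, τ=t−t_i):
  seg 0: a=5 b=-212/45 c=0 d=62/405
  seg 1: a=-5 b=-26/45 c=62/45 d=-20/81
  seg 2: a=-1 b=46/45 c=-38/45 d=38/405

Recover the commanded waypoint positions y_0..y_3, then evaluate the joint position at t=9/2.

y_0=5 y_1=-5 y_2=-1 y_3=-3
S(9/2) = -18/5

y_0 = S_0(0) = a_0 = 5
y_1 = S_1(0) = a_1 = -5
y_2 = S_2(0) = a_2 = -1
y_3 = S_2(3) = -3
t_q=9/2 is in segment 1 (τ=3/2); S_1(τ)=-18/5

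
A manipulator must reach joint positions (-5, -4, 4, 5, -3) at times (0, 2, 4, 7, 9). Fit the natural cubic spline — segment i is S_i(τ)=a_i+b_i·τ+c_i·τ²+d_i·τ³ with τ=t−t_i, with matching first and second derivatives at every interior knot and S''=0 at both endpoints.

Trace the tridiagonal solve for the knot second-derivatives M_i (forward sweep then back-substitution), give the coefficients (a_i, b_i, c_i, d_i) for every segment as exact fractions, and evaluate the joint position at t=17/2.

  seg 0: a=-5 b=-1163/2064 c=0 d=2195/8256
  seg 1: a=-4 b=2711/1032 c=2195/1376 d=-3751/8256
  seg 2: a=4 b=7339/2064 c=-389/344 d=13/688
  seg 3: a=5 b=-1403/516 c=-661/688 d=661/4128
S(17/2) = -7703/11008

Δ: Δ0=1/2, Δ1=4, Δ2=1/3, Δ3=-4
row 1: diag=8, rhs=21; c'=1/4, d'=21/8
row 2: denom=10−2·1/4=19/2; d'=(-22−2·21/8)/(19/2)=-109/38
row 3: denom=10−3·6/19=172/19; d'=(-26−3·-109/38)/(172/19)=-661/344
back: M3=-661/344
back: M2=-109/38−6/19·-661/344=-389/172
back: M1=21/8−1/4·-389/172=2195/688
M: M0=0, M1=2195/688, M2=-389/172, M3=-661/344, M4=0
seg 0: a=-5, c=M0/2=0, d=(M1−M0)/(6·2)=2195/8256, b=Δ0−h0·(2M0+M1)/6=-1163/2064
seg 1: a=-4, c=M1/2=2195/1376, d=(M2−M1)/(6·2)=-3751/8256, b=Δ1−h1·(2M1+M2)/6=2711/1032
seg 2: a=4, c=M2/2=-389/344, d=(M3−M2)/(6·3)=13/688, b=Δ2−h2·(2M2+M3)/6=7339/2064
seg 3: a=5, c=M3/2=-661/688, d=(M4−M3)/(6·2)=661/4128, b=Δ3−h3·(2M3+M4)/6=-1403/516
t_q=17/2 → seg 3, τ=3/2; S=5+-1403/516·τ+-661/688·τ²+661/4128·τ³=-7703/11008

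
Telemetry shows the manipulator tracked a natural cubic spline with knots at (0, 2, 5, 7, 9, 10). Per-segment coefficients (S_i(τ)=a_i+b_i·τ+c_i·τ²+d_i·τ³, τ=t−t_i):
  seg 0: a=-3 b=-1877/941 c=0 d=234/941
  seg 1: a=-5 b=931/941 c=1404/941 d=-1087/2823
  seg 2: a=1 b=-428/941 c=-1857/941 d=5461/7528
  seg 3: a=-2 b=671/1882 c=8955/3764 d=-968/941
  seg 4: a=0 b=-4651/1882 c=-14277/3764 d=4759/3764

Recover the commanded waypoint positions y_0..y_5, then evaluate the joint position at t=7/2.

y_0=-3 y_1=-5 y_2=1 y_3=-2 y_4=0 y_5=-5
S(7/2) = -10979/7528

y_0 = S_0(0) = a_0 = -3
y_1 = S_1(0) = a_1 = -5
y_2 = S_2(0) = a_2 = 1
y_3 = S_3(0) = a_3 = -2
y_4 = S_4(0) = a_4 = 0
y_5 = S_4(1) = -5
t_q=7/2 is in segment 1 (τ=3/2); S_1(τ)=-10979/7528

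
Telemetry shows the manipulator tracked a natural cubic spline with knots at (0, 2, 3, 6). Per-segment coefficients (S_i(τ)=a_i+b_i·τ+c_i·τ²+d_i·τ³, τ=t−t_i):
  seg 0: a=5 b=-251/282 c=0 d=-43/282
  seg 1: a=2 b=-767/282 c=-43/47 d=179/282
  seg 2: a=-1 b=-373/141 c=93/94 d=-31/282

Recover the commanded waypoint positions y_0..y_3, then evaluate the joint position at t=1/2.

y_0 = S_0(0) = a_0 = 5
y_1 = S_1(0) = a_1 = 2
y_2 = S_2(0) = a_2 = -1
y_3 = S_2(3) = -3
t_q=1/2 is in segment 0 (τ=1/2); S_0(τ)=3411/752

y_0=5 y_1=2 y_2=-1 y_3=-3
S(1/2) = 3411/752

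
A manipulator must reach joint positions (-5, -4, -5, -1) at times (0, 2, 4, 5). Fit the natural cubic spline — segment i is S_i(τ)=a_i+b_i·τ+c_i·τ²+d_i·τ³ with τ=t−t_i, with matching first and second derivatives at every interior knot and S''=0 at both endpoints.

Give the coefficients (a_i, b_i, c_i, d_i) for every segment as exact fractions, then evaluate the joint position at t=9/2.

  seg 0: a=-5 b=13/11 c=0 d=-15/88
  seg 1: a=-4 b=-19/22 c=-45/44 d=53/88
  seg 2: a=-5 b=25/11 c=57/22 d=-19/22
S(9/2) = -585/176

Δ: Δ0=1/2, Δ1=-1/2, Δ2=4
row 1: diag=8, rhs=-6; c'=1/4, d'=-3/4
row 2: denom=6−2·1/4=11/2; d'=(27−2·-3/4)/(11/2)=57/11
back: M2=57/11
back: M1=-3/4−1/4·57/11=-45/22
M: M0=0, M1=-45/22, M2=57/11, M3=0
seg 0: a=-5, c=M0/2=0, d=(M1−M0)/(6·2)=-15/88, b=Δ0−h0·(2M0+M1)/6=13/11
seg 1: a=-4, c=M1/2=-45/44, d=(M2−M1)/(6·2)=53/88, b=Δ1−h1·(2M1+M2)/6=-19/22
seg 2: a=-5, c=M2/2=57/22, d=(M3−M2)/(6·1)=-19/22, b=Δ2−h2·(2M2+M3)/6=25/11
t_q=9/2 → seg 2, τ=1/2; S=-5+25/11·τ+57/22·τ²+-19/22·τ³=-585/176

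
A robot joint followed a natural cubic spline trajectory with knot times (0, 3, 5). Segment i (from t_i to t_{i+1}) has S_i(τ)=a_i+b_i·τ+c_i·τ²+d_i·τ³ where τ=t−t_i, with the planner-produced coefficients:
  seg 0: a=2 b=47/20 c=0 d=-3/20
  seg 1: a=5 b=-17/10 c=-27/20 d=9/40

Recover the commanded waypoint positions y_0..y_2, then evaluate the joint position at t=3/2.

y_0=2 y_1=5 y_2=-2
S(3/2) = 803/160

y_0 = S_0(0) = a_0 = 2
y_1 = S_1(0) = a_1 = 5
y_2 = S_1(2) = -2
t_q=3/2 is in segment 0 (τ=3/2); S_0(τ)=803/160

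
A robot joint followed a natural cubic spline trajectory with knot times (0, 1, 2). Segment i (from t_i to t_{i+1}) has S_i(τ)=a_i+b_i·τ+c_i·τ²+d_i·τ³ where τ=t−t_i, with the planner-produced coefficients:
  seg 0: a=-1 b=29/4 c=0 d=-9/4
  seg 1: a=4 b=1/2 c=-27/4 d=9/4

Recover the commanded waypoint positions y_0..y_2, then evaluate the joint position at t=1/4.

y_0=-1 y_1=4 y_2=0
S(1/4) = 199/256

y_0 = S_0(0) = a_0 = -1
y_1 = S_1(0) = a_1 = 4
y_2 = S_1(1) = 0
t_q=1/4 is in segment 0 (τ=1/4); S_0(τ)=199/256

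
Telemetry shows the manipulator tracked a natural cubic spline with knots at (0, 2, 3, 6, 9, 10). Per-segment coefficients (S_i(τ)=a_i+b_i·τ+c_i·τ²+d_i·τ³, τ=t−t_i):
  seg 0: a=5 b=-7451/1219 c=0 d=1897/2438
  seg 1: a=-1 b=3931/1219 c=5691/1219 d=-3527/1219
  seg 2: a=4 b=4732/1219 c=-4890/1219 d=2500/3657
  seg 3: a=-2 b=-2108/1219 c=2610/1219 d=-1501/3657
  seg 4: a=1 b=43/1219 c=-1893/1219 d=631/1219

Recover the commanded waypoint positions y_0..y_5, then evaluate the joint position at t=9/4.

y_0=5 y_1=-1 y_2=4 y_3=-2 y_4=1 y_5=0
S(9/4) = 179/3392

y_0 = S_0(0) = a_0 = 5
y_1 = S_1(0) = a_1 = -1
y_2 = S_2(0) = a_2 = 4
y_3 = S_3(0) = a_3 = -2
y_4 = S_4(0) = a_4 = 1
y_5 = S_4(1) = 0
t_q=9/4 is in segment 1 (τ=1/4); S_1(τ)=179/3392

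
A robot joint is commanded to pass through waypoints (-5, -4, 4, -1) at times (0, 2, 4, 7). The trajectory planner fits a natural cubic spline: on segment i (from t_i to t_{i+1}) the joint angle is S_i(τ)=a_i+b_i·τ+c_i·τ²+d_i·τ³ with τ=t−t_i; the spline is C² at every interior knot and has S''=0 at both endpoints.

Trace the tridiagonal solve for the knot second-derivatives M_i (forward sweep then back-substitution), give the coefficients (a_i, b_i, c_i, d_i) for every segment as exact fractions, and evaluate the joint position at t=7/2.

  seg 0: a=-5 b=-41/57 c=0 d=139/456
  seg 1: a=-4 b=335/114 c=139/76 d=-37/57
  seg 2: a=4 b=281/114 c=-157/76 d=157/684
S(7/2) = 709/304

Δ: Δ0=1/2, Δ1=4, Δ2=-5/3
row 1: diag=8, rhs=21; c'=1/4, d'=21/8
row 2: denom=10−2·1/4=19/2; d'=(-34−2·21/8)/(19/2)=-157/38
back: M2=-157/38
back: M1=21/8−1/4·-157/38=139/38
M: M0=0, M1=139/38, M2=-157/38, M3=0
seg 0: a=-5, c=M0/2=0, d=(M1−M0)/(6·2)=139/456, b=Δ0−h0·(2M0+M1)/6=-41/57
seg 1: a=-4, c=M1/2=139/76, d=(M2−M1)/(6·2)=-37/57, b=Δ1−h1·(2M1+M2)/6=335/114
seg 2: a=4, c=M2/2=-157/76, d=(M3−M2)/(6·3)=157/684, b=Δ2−h2·(2M2+M3)/6=281/114
t_q=7/2 → seg 1, τ=3/2; S=-4+335/114·τ+139/76·τ²+-37/57·τ³=709/304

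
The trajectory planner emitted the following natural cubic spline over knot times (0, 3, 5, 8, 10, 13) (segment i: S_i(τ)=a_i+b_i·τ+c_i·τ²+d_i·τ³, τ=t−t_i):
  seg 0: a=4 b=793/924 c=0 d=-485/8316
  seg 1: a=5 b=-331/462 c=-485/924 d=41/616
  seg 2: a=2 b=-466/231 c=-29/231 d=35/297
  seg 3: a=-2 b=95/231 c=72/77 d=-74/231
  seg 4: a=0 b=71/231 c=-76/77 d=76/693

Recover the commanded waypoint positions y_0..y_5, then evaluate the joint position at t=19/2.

y_0 = S_0(0) = a_0 = 4
y_1 = S_1(0) = a_1 = 5
y_2 = S_2(0) = a_2 = 2
y_3 = S_3(0) = a_3 = -2
y_4 = S_4(0) = a_4 = 0
y_5 = S_4(3) = -5
t_q=19/2 is in segment 3 (τ=3/2); S_3(τ)=-111/308

y_0=4 y_1=5 y_2=2 y_3=-2 y_4=0 y_5=-5
S(19/2) = -111/308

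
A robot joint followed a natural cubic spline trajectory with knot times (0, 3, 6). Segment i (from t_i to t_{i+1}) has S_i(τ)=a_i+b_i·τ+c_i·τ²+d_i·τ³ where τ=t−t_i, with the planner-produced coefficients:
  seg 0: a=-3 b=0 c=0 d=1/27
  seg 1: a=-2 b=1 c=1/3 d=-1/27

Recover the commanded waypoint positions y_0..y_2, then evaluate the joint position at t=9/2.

y_0=-3 y_1=-2 y_2=3
S(9/2) = 1/8

y_0 = S_0(0) = a_0 = -3
y_1 = S_1(0) = a_1 = -2
y_2 = S_1(3) = 3
t_q=9/2 is in segment 1 (τ=3/2); S_1(τ)=1/8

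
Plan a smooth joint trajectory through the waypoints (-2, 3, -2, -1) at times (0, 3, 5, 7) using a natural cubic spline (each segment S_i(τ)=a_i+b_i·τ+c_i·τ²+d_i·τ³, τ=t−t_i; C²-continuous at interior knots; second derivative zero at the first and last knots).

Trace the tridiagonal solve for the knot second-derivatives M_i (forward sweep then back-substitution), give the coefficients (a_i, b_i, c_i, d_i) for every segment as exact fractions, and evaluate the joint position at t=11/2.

  seg 0: a=-2 b=367/114 c=0 d=-59/342
  seg 1: a=3 b=-82/57 c=-59/38 d=233/456
  seg 2: a=-2 b=-173/114 c=115/76 d=-115/456
S(11/2) = -2933/1216

Δ: Δ0=5/3, Δ1=-5/2, Δ2=1/2
row 1: diag=10, rhs=-25; c'=1/5, d'=-5/2
row 2: denom=8−2·1/5=38/5; d'=(18−2·-5/2)/(38/5)=115/38
back: M2=115/38
back: M1=-5/2−1/5·115/38=-59/19
M: M0=0, M1=-59/19, M2=115/38, M3=0
seg 0: a=-2, c=M0/2=0, d=(M1−M0)/(6·3)=-59/342, b=Δ0−h0·(2M0+M1)/6=367/114
seg 1: a=3, c=M1/2=-59/38, d=(M2−M1)/(6·2)=233/456, b=Δ1−h1·(2M1+M2)/6=-82/57
seg 2: a=-2, c=M2/2=115/76, d=(M3−M2)/(6·2)=-115/456, b=Δ2−h2·(2M2+M3)/6=-173/114
t_q=11/2 → seg 2, τ=1/2; S=-2+-173/114·τ+115/76·τ²+-115/456·τ³=-2933/1216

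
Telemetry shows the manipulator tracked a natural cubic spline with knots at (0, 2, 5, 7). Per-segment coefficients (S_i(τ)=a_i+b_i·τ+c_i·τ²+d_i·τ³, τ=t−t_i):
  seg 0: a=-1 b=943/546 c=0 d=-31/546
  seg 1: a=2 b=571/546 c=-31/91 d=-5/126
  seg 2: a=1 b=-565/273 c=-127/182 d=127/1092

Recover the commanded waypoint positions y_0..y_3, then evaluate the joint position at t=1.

y_0=-1 y_1=2 y_2=1 y_3=-5
S(1) = 61/91

y_0 = S_0(0) = a_0 = -1
y_1 = S_1(0) = a_1 = 2
y_2 = S_2(0) = a_2 = 1
y_3 = S_2(2) = -5
t_q=1 is in segment 0 (τ=1); S_0(τ)=61/91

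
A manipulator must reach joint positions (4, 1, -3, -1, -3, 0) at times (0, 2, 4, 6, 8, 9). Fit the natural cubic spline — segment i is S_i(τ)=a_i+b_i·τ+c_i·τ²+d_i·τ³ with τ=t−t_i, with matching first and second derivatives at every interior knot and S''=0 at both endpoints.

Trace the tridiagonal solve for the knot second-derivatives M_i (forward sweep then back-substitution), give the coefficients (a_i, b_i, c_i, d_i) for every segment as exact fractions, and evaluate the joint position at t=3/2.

  seg 0: a=4 b=-166/153 c=0 d=-127/1224
  seg 1: a=1 b=-713/306 c=-127/204 d=241/612
  seg 2: a=-3 b=-29/306 c=355/204 d=-365/612
  seg 3: a=-1 b=-89/306 c=-125/68 d=227/306
  seg 4: a=-3 b=385/306 c=533/204 d=-533/612
S(3/2) = 6601/3264

Δ: Δ0=-3/2, Δ1=-2, Δ2=1, Δ3=-1, Δ4=3
row 1: diag=8, rhs=-3; c'=1/4, d'=-3/8
row 2: denom=8−2·1/4=15/2; d'=(18−2·-3/8)/(15/2)=5/2
row 3: denom=8−2·4/15=112/15; d'=(-12−2·5/2)/(112/15)=-255/112
row 4: denom=6−2·15/56=153/28; d'=(24−2·-255/112)/(153/28)=533/102
back: M4=533/102
back: M3=-255/112−15/56·533/102=-125/34
back: M2=5/2−4/15·-125/34=355/102
back: M1=-3/8−1/4·355/102=-127/102
M: M0=0, M1=-127/102, M2=355/102, M3=-125/34, M4=533/102, M5=0
seg 0: a=4, c=M0/2=0, d=(M1−M0)/(6·2)=-127/1224, b=Δ0−h0·(2M0+M1)/6=-166/153
seg 1: a=1, c=M1/2=-127/204, d=(M2−M1)/(6·2)=241/612, b=Δ1−h1·(2M1+M2)/6=-713/306
seg 2: a=-3, c=M2/2=355/204, d=(M3−M2)/(6·2)=-365/612, b=Δ2−h2·(2M2+M3)/6=-29/306
seg 3: a=-1, c=M3/2=-125/68, d=(M4−M3)/(6·2)=227/306, b=Δ3−h3·(2M3+M4)/6=-89/306
seg 4: a=-3, c=M4/2=533/204, d=(M5−M4)/(6·1)=-533/612, b=Δ4−h4·(2M4+M5)/6=385/306
t_q=3/2 → seg 0, τ=3/2; S=4+-166/153·τ+0·τ²+-127/1224·τ³=6601/3264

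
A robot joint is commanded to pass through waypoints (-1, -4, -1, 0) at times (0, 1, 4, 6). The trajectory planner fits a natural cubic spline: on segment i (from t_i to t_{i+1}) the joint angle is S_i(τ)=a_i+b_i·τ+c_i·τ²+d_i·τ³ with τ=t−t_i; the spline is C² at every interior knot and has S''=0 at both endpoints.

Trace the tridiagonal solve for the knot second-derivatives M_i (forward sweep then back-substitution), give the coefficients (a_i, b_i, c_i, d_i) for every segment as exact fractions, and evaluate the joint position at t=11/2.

Δ: Δ0=-3, Δ1=1, Δ2=1/2
row 1: diag=8, rhs=24; c'=3/8, d'=3
row 2: denom=10−3·3/8=71/8; d'=(-3−3·3)/(71/8)=-96/71
back: M2=-96/71
back: M1=3−3/8·-96/71=249/71
M: M0=0, M1=249/71, M2=-96/71, M3=0
seg 0: a=-1, c=M0/2=0, d=(M1−M0)/(6·1)=83/142, b=Δ0−h0·(2M0+M1)/6=-509/142
seg 1: a=-4, c=M1/2=249/142, d=(M2−M1)/(6·3)=-115/426, b=Δ1−h1·(2M1+M2)/6=-130/71
seg 2: a=-1, c=M2/2=-48/71, d=(M3−M2)/(6·2)=8/71, b=Δ2−h2·(2M2+M3)/6=199/142
t_q=11/2 → seg 2, τ=3/2; S=-1+199/142·τ+-48/71·τ²+8/71·τ³=-11/284

  seg 0: a=-1 b=-509/142 c=0 d=83/142
  seg 1: a=-4 b=-130/71 c=249/142 d=-115/426
  seg 2: a=-1 b=199/142 c=-48/71 d=8/71
S(11/2) = -11/284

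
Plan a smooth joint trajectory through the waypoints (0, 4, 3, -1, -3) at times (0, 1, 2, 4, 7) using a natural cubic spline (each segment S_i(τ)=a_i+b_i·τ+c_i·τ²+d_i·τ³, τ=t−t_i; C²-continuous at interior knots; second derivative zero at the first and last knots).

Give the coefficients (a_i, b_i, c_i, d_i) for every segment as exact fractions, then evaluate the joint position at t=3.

  seg 0: a=0 b=1685/321 c=0 d=-401/321
  seg 1: a=4 b=482/321 c=-401/107 d=400/321
  seg 2: a=3 b=-724/321 c=-1/107 d=22/321
  seg 3: a=-1 b=-472/321 c=43/107 d=-43/963
S(3) = 86/107

Δ: Δ0=4, Δ1=-1, Δ2=-2, Δ3=-2/3
row 1: diag=4, rhs=-30; c'=1/4, d'=-15/2
row 2: denom=6−1·1/4=23/4; d'=(-6−1·-15/2)/(23/4)=6/23
row 3: denom=10−2·8/23=214/23; d'=(8−2·6/23)/(214/23)=86/107
back: M3=86/107
back: M2=6/23−8/23·86/107=-2/107
back: M1=-15/2−1/4·-2/107=-802/107
M: M0=0, M1=-802/107, M2=-2/107, M3=86/107, M4=0
seg 0: a=0, c=M0/2=0, d=(M1−M0)/(6·1)=-401/321, b=Δ0−h0·(2M0+M1)/6=1685/321
seg 1: a=4, c=M1/2=-401/107, d=(M2−M1)/(6·1)=400/321, b=Δ1−h1·(2M1+M2)/6=482/321
seg 2: a=3, c=M2/2=-1/107, d=(M3−M2)/(6·2)=22/321, b=Δ2−h2·(2M2+M3)/6=-724/321
seg 3: a=-1, c=M3/2=43/107, d=(M4−M3)/(6·3)=-43/963, b=Δ3−h3·(2M3+M4)/6=-472/321
t_q=3 → seg 2, τ=1; S=3+-724/321·τ+-1/107·τ²+22/321·τ³=86/107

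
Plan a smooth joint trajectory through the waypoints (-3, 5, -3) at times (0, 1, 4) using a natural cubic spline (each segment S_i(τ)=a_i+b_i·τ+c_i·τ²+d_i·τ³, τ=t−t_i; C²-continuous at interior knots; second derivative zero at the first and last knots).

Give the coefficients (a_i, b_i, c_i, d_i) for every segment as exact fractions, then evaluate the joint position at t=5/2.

Δ: Δ0=8, Δ1=-8/3
row 1: diag=8, rhs=-64; c'=3/8, d'=-8
back: M1=-8
M: M0=0, M1=-8, M2=0
seg 0: a=-3, c=M0/2=0, d=(M1−M0)/(6·1)=-4/3, b=Δ0−h0·(2M0+M1)/6=28/3
seg 1: a=5, c=M1/2=-4, d=(M2−M1)/(6·3)=4/9, b=Δ1−h1·(2M1+M2)/6=16/3
t_q=5/2 → seg 1, τ=3/2; S=5+16/3·τ+-4·τ²+4/9·τ³=11/2

  seg 0: a=-3 b=28/3 c=0 d=-4/3
  seg 1: a=5 b=16/3 c=-4 d=4/9
S(5/2) = 11/2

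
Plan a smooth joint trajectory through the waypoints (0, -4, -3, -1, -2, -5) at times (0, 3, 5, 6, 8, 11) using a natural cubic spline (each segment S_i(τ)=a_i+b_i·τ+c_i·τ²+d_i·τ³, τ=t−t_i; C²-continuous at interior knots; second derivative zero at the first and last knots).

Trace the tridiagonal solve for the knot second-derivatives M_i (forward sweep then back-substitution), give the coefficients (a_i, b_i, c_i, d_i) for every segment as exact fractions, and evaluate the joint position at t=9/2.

Δ: Δ0=-4/3, Δ1=1/2, Δ2=2, Δ3=-1/2, Δ4=-1
row 1: diag=10, rhs=11; c'=1/5, d'=11/10
row 2: denom=6−2·1/5=28/5; d'=(9−2·11/10)/(28/5)=17/14
row 3: denom=6−1·5/28=163/28; d'=(-15−1·17/14)/(163/28)=-454/163
row 4: denom=10−2·56/163=1518/163; d'=(-3−2·-454/163)/(1518/163)=419/1518
back: M4=419/1518
back: M3=-454/163−56/163·419/1518=-2186/759
back: M2=17/14−5/28·-2186/759=1312/759
back: M1=11/10−1/5·1312/759=1145/1518
M: M0=0, M1=1145/1518, M2=1312/759, M3=-2186/759, M4=419/1518, M5=0
seg 0: a=0, c=M0/2=0, d=(M1−M0)/(6·3)=1145/27324, b=Δ0−h0·(2M0+M1)/6=-1731/1012
seg 1: a=-4, c=M1/2=1145/3036, d=(M2−M1)/(6·2)=493/6072, b=Δ1−h1·(2M1+M2)/6=-293/506
seg 2: a=-3, c=M2/2=656/759, d=(M3−M2)/(6·1)=-53/69, b=Δ2−h2·(2M2+M3)/6=1445/759
seg 3: a=-1, c=M3/2=-1093/759, d=(M4−M3)/(6·2)=1597/6072, b=Δ3−h3·(2M3+M4)/6=336/253
seg 4: a=-2, c=M4/2=419/3036, d=(M5−M4)/(6·3)=-419/27324, b=Δ4−h4·(2M4+M5)/6=-1937/1518
t_q=9/2 → seg 1, τ=3/2; S=-4+-293/506·τ+1145/3036·τ²+493/6072·τ³=-60655/16192

  seg 0: a=0 b=-1731/1012 c=0 d=1145/27324
  seg 1: a=-4 b=-293/506 c=1145/3036 d=493/6072
  seg 2: a=-3 b=1445/759 c=656/759 d=-53/69
  seg 3: a=-1 b=336/253 c=-1093/759 d=1597/6072
  seg 4: a=-2 b=-1937/1518 c=419/3036 d=-419/27324
S(9/2) = -60655/16192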